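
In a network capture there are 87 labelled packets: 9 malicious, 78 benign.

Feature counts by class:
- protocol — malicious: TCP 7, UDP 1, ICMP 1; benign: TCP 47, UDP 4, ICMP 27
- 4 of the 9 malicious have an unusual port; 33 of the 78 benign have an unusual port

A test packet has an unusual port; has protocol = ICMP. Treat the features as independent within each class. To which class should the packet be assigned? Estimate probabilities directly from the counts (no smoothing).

malicious: (9/87) × (1/9) × (4/9) ≈ 0.00510856
benign: (78/87) × (27/78) × (33/78) ≈ 0.1313
Highest score → benign.

benign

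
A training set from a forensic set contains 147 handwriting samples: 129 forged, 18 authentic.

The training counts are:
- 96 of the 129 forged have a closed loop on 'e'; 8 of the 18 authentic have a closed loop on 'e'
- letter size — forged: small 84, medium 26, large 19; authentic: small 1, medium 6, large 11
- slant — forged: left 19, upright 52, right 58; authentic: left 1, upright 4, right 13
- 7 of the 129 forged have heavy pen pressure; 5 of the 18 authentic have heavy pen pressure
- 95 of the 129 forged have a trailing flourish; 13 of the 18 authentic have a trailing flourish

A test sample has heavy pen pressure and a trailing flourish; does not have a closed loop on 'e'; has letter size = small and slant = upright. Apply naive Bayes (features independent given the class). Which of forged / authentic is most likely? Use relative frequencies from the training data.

forged

forged: (129/147) × (33/129) × (84/129) × (52/129) × (7/129) × (95/129) ≈ 0.00235473
authentic: (18/147) × (10/18) × (1/18) × (4/18) × (5/18) × (13/18) ≈ 0.000168487
Highest score → forged.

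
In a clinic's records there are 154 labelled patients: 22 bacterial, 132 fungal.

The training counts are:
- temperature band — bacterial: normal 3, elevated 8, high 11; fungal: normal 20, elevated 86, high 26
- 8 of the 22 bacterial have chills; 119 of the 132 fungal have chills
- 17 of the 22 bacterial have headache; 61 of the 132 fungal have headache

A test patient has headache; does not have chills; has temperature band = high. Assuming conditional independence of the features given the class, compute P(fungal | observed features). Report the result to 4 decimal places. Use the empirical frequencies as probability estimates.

bacterial: (22/154) × (11/22) × (14/22) × (17/22) ≈ 0.035124
fungal: (132/154) × (26/132) × (13/132) × (61/132) ≈ 0.00768383
P(fungal | x) = 0.00768383 / 0.04280783 ≈ 0.1795

0.1795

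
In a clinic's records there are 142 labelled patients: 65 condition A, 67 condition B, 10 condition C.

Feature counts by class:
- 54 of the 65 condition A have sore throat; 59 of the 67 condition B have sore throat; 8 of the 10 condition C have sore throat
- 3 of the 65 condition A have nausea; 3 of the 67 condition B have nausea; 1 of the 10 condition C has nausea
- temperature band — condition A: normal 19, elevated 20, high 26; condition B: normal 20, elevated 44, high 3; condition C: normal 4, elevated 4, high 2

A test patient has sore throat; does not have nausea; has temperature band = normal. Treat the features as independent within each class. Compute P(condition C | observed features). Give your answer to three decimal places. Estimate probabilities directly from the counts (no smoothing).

0.083

condition A: (65/142) × (54/65) × (62/65) × (19/65) ≈ 0.106029
condition B: (67/142) × (59/67) × (64/67) × (20/67) ≈ 0.118474
condition C: (10/142) × (8/10) × (9/10) × (4/10) ≈ 0.0202817
P(condition C | x) = 0.0202817 / 0.2447847 ≈ 0.083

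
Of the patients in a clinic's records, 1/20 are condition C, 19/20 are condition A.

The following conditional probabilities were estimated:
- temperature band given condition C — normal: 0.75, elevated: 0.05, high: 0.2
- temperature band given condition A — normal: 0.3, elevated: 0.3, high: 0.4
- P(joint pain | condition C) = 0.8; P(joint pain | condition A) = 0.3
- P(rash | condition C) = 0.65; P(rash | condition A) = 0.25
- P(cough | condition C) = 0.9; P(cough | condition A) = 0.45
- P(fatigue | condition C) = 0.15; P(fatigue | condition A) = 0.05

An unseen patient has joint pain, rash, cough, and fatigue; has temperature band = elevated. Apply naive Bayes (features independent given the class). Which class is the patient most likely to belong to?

condition A

condition C: 0.05 × 0.05 × 0.8 × 0.65 × 0.9 × 0.15 = 0.0001755
condition A: 0.95 × 0.3 × 0.3 × 0.25 × 0.45 × 0.05 = 0.0004809375
Highest score → condition A.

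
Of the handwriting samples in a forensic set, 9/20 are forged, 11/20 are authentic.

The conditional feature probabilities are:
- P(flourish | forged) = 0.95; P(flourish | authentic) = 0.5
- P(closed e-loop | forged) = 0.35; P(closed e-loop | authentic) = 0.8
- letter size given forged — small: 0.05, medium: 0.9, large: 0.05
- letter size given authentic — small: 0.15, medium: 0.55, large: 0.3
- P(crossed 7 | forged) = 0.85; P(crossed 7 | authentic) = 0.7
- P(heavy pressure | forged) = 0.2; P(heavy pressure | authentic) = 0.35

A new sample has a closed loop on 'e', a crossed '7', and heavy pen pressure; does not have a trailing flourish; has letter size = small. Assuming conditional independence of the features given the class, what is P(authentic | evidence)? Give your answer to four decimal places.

forged: 0.45 × (1−0.95) × 0.35 × 0.05 × 0.85 × 0.2 = 0.0000669375
authentic: 0.55 × (1−0.5) × 0.8 × 0.15 × 0.7 × 0.35 = 0.008085
P(authentic | x) = 0.008085 / 0.0081519375 ≈ 0.9918

0.9918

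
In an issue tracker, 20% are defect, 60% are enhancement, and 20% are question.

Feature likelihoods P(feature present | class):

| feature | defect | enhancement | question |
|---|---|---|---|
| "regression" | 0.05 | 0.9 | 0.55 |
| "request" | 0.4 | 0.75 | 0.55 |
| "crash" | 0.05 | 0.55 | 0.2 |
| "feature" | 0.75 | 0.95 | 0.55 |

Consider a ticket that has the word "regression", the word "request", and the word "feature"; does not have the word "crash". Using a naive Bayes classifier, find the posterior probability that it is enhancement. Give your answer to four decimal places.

0.8545

defect: 0.2 × 0.05 × 0.4 × (1−0.05) × 0.75 = 0.00285
enhancement: 0.6 × 0.9 × 0.75 × (1−0.55) × 0.95 = 0.1731375
question: 0.2 × 0.55 × 0.55 × (1−0.2) × 0.55 = 0.02662
P(enhancement | x) = 0.1731375 / 0.2026075 ≈ 0.8545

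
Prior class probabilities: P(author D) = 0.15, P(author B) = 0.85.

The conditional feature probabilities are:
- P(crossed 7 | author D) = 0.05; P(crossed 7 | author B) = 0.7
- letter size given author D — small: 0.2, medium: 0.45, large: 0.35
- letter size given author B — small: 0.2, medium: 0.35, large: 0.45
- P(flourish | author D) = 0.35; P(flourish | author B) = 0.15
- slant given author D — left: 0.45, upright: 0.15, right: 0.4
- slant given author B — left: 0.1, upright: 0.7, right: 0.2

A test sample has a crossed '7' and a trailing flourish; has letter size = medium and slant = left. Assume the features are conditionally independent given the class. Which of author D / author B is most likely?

author D: 0.15 × 0.05 × 0.45 × 0.35 × 0.45 = 0.0005315625
author B: 0.85 × 0.7 × 0.35 × 0.15 × 0.1 = 0.00312375
Highest score → author B.

author B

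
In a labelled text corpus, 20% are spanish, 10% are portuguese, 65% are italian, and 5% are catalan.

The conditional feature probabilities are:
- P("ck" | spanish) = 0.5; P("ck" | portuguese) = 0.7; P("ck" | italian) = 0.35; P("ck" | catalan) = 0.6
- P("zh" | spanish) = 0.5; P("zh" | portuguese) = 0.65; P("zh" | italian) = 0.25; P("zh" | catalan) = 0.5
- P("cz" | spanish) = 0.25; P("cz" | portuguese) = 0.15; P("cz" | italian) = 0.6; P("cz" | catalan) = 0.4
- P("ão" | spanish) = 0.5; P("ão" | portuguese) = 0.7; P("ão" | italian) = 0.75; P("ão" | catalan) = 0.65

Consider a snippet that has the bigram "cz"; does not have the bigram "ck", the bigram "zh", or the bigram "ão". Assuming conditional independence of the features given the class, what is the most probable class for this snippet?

italian

spanish: 0.2 × (1−0.5) × (1−0.5) × 0.25 × (1−0.5) = 0.00625
portuguese: 0.1 × (1−0.7) × (1−0.65) × 0.15 × (1−0.7) = 0.0004725
italian: 0.65 × (1−0.35) × (1−0.25) × 0.6 × (1−0.75) = 0.04753125
catalan: 0.05 × (1−0.6) × (1−0.5) × 0.4 × (1−0.65) = 0.0014
Highest score → italian.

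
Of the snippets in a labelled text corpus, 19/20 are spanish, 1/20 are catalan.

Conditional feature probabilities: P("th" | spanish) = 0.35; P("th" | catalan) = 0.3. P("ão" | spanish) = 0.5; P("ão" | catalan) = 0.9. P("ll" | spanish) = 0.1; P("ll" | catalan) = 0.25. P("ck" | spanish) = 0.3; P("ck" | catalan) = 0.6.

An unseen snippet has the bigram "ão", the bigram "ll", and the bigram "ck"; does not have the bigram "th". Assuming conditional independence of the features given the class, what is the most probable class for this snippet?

spanish

spanish: 0.95 × (1−0.35) × 0.5 × 0.1 × 0.3 = 0.0092625
catalan: 0.05 × (1−0.3) × 0.9 × 0.25 × 0.6 = 0.004725
Highest score → spanish.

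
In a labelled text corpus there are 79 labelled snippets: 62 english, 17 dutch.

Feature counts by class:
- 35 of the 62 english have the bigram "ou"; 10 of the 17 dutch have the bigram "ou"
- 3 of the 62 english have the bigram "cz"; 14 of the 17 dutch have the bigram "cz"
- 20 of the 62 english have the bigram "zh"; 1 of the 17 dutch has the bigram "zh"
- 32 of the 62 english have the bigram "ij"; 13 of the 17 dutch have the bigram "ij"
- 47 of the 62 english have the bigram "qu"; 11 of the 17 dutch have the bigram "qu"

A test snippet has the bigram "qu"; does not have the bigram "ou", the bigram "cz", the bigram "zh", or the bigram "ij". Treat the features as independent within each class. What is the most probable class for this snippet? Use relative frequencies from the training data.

english: (62/79) × (27/62) × (59/62) × (42/62) × (30/62) × (47/62) ≈ 0.0808147
dutch: (17/79) × (7/17) × (3/17) × (16/17) × (4/17) × (11/17) ≈ 0.00224062
Highest score → english.

english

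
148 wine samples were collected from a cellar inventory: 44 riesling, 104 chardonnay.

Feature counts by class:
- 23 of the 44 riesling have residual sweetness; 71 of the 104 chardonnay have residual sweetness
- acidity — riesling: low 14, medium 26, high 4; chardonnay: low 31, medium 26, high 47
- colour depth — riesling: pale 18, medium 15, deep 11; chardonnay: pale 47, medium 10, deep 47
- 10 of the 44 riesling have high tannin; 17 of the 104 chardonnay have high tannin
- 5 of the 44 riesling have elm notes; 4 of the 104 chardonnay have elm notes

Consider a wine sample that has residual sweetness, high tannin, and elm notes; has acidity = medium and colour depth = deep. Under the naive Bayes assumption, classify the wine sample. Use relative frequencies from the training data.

riesling: (44/148) × (23/44) × (26/44) × (11/44) × (10/44) × (5/44) ≈ 0.000592914
chardonnay: (104/148) × (71/104) × (26/104) × (47/104) × (17/104) × (4/104) ≈ 0.000340756
Highest score → riesling.

riesling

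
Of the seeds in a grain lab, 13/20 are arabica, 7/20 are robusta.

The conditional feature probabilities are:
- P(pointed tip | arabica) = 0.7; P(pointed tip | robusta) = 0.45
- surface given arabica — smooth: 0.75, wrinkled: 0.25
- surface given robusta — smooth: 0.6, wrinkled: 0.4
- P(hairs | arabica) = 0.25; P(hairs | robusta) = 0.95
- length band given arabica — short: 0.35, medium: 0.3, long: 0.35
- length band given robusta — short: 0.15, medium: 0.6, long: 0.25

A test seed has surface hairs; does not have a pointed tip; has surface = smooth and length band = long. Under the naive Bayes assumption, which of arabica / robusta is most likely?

arabica: 0.65 × (1−0.7) × 0.75 × 0.25 × 0.35 = 0.012796875
robusta: 0.35 × (1−0.45) × 0.6 × 0.95 × 0.25 = 0.02743125
Highest score → robusta.

robusta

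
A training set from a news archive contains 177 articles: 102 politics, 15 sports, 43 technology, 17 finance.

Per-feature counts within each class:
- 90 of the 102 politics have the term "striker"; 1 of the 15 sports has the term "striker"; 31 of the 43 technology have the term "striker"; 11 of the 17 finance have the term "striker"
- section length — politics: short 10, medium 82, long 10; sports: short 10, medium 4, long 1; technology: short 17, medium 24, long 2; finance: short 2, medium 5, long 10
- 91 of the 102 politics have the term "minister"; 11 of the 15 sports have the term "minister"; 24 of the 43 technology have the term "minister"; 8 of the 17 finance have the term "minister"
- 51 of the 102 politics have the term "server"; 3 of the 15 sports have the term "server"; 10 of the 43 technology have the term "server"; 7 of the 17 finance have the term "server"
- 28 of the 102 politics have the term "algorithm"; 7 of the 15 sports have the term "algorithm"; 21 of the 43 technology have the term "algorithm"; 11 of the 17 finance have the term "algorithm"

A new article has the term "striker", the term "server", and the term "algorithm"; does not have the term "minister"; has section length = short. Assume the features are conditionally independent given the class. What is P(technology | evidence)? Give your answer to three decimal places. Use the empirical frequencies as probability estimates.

0.651

politics: (102/177) × (90/102) × (10/102) × (11/102) × (51/102) × (28/102) ≈ 0.000737886
sports: (15/177) × (1/15) × (10/15) × (4/15) × (3/15) × (7/15) ≈ 0.0000937435
technology: (43/177) × (31/43) × (17/43) × (19/43) × (10/43) × (21/43) ≈ 0.00347485
finance: (17/177) × (11/17) × (2/17) × (9/17) × (7/17) × (11/17) ≈ 0.0010313
P(technology | x) = 0.00347485 / 0.0053377795 ≈ 0.651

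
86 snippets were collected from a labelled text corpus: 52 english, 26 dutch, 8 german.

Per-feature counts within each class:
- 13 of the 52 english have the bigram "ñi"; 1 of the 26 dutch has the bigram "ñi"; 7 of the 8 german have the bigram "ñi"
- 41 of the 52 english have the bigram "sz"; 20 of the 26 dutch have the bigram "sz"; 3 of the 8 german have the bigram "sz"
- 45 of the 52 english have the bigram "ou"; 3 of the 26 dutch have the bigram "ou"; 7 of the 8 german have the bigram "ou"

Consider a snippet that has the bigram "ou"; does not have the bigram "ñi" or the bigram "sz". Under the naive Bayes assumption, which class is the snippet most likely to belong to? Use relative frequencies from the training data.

english

english: (52/86) × (39/52) × (11/52) × (45/52) ≈ 0.0830165
dutch: (26/86) × (25/26) × (6/26) × (3/26) ≈ 0.00774047
german: (8/86) × (1/8) × (5/8) × (7/8) ≈ 0.00635901
Highest score → english.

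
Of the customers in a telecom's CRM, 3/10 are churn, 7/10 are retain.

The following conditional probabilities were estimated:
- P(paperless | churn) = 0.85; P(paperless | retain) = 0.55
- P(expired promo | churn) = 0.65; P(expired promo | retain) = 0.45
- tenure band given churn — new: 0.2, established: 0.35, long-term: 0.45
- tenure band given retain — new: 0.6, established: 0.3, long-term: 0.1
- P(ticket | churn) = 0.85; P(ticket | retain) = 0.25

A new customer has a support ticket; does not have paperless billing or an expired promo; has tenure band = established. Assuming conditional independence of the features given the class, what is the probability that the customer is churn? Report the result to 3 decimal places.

0.265

churn: 0.3 × (1−0.85) × (1−0.65) × 0.35 × 0.85 = 0.004685625
retain: 0.7 × (1−0.55) × (1−0.45) × 0.3 × 0.25 = 0.01299375
P(churn | x) = 0.004685625 / 0.017679375 ≈ 0.265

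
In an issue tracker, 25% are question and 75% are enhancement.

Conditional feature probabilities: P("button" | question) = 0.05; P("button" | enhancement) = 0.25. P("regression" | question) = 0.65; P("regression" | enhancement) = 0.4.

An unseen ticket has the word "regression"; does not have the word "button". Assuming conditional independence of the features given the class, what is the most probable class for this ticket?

question: 0.25 × (1−0.05) × 0.65 = 0.154375
enhancement: 0.75 × (1−0.25) × 0.4 = 0.225
Highest score → enhancement.

enhancement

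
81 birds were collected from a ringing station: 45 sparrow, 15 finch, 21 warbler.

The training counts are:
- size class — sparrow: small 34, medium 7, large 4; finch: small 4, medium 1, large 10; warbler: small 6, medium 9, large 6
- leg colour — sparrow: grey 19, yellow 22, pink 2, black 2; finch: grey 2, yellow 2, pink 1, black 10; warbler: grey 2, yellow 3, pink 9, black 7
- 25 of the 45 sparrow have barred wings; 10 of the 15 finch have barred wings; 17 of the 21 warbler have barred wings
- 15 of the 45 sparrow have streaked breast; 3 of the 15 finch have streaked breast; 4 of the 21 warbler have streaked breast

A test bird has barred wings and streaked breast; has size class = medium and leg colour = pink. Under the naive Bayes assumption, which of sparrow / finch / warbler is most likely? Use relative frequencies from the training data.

sparrow: (45/81) × (7/45) × (2/45) × (25/45) × (15/45) ≈ 0.000711274
finch: (15/81) × (1/15) × (1/15) × (10/15) × (3/15) ≈ 0.000109739
warbler: (21/81) × (9/21) × (9/21) × (17/21) × (4/21) ≈ 0.00734262
Highest score → warbler.

warbler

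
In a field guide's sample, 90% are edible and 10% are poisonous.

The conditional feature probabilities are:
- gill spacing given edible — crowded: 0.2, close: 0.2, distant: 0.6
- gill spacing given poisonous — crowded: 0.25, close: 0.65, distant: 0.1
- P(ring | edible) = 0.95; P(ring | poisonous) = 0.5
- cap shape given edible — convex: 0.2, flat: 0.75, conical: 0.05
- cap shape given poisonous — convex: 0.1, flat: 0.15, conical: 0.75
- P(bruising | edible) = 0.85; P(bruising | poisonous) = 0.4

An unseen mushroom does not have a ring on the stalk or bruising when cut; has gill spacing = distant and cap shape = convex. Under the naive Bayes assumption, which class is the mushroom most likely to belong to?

edible

edible: 0.9 × 0.6 × (1−0.95) × 0.2 × (1−0.85) = 0.00081
poisonous: 0.1 × 0.1 × (1−0.5) × 0.1 × (1−0.4) = 0.0003
Highest score → edible.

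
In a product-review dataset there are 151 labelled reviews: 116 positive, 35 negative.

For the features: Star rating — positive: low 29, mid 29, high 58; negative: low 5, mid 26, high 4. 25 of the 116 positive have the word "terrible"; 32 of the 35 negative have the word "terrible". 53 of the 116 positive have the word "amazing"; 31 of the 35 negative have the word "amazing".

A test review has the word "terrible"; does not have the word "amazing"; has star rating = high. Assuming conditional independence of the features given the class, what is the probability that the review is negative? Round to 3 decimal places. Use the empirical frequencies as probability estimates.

positive: (116/151) × (58/116) × (25/116) × (63/116) ≈ 0.0449589
negative: (35/151) × (4/35) × (32/35) × (4/35) ≈ 0.00276794
P(negative | x) = 0.00276794 / 0.04772684 ≈ 0.058

0.058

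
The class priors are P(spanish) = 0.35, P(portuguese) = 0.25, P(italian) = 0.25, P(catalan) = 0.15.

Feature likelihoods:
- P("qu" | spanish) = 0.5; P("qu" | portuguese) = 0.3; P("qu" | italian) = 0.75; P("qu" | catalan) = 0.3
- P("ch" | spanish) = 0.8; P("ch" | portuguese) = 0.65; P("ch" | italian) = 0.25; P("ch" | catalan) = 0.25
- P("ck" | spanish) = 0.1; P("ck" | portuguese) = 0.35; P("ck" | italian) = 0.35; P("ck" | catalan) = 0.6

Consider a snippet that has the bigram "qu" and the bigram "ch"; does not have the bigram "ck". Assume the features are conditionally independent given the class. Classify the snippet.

spanish: 0.35 × 0.5 × 0.8 × (1−0.1) = 0.126
portuguese: 0.25 × 0.3 × 0.65 × (1−0.35) = 0.0316875
italian: 0.25 × 0.75 × 0.25 × (1−0.35) = 0.03046875
catalan: 0.15 × 0.3 × 0.25 × (1−0.6) = 0.0045
Highest score → spanish.

spanish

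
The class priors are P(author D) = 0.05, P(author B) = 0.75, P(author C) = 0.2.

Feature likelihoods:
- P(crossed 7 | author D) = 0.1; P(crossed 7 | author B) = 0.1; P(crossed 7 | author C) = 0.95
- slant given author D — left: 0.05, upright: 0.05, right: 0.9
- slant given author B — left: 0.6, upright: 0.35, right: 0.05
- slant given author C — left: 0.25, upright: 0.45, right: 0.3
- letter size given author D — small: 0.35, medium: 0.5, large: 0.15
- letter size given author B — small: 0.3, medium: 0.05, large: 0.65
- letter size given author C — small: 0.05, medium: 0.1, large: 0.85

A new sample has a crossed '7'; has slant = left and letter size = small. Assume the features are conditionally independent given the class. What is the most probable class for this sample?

author D: 0.05 × 0.1 × 0.05 × 0.35 = 0.0000875
author B: 0.75 × 0.1 × 0.6 × 0.3 = 0.0135
author C: 0.2 × 0.95 × 0.25 × 0.05 = 0.002375
Highest score → author B.

author B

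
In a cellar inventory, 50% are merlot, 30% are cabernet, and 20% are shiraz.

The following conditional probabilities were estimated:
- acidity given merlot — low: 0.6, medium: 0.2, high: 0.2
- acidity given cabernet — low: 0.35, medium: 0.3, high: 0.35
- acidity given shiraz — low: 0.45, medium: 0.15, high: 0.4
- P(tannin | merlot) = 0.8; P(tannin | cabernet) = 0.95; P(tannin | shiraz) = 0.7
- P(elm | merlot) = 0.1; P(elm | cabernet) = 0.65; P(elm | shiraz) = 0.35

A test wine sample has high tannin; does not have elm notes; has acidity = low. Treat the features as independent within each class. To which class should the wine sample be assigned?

merlot

merlot: 0.5 × 0.6 × 0.8 × (1−0.1) = 0.216
cabernet: 0.3 × 0.35 × 0.95 × (1−0.65) = 0.0349125
shiraz: 0.2 × 0.45 × 0.7 × (1−0.35) = 0.04095
Highest score → merlot.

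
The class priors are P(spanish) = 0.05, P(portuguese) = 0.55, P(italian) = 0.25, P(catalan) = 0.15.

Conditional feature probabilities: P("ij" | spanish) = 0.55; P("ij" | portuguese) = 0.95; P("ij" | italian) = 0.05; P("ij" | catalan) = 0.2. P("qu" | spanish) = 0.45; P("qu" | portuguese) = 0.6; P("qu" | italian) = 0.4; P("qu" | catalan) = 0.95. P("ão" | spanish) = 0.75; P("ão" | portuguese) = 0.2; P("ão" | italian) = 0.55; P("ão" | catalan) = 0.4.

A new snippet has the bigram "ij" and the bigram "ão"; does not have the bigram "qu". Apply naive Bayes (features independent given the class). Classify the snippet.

spanish: 0.05 × 0.55 × (1−0.45) × 0.75 = 0.01134375
portuguese: 0.55 × 0.95 × (1−0.6) × 0.2 = 0.0418
italian: 0.25 × 0.05 × (1−0.4) × 0.55 = 0.004125
catalan: 0.15 × 0.2 × (1−0.95) × 0.4 = 0.0006
Highest score → portuguese.

portuguese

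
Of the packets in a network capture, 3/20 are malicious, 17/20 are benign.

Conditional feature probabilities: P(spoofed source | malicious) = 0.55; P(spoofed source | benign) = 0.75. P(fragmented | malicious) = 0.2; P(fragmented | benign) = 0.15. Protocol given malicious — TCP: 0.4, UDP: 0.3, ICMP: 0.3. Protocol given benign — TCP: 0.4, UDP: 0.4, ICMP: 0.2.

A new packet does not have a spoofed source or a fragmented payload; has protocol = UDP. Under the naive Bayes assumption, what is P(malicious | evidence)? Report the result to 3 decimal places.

0.183

malicious: 0.15 × (1−0.55) × (1−0.2) × 0.3 = 0.0162
benign: 0.85 × (1−0.75) × (1−0.15) × 0.4 = 0.07225
P(malicious | x) = 0.0162 / 0.08845 ≈ 0.183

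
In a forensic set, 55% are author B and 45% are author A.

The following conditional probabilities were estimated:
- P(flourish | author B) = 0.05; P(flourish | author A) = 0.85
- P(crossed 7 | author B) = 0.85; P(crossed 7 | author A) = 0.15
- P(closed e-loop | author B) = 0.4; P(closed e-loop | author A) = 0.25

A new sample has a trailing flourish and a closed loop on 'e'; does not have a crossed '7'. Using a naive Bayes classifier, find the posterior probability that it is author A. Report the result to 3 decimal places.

0.980

author B: 0.55 × 0.05 × (1−0.85) × 0.4 = 0.00165
author A: 0.45 × 0.85 × (1−0.15) × 0.25 = 0.08128125
P(author A | x) = 0.08128125 / 0.08293125 ≈ 0.980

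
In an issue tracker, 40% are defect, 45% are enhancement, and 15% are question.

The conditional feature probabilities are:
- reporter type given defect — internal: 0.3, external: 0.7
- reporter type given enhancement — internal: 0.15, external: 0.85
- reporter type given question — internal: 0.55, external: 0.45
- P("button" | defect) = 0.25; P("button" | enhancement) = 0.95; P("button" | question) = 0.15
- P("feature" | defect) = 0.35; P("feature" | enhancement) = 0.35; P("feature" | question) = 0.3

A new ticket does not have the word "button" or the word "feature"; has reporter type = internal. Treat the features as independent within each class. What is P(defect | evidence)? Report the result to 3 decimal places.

0.533

defect: 0.4 × 0.3 × (1−0.25) × (1−0.35) = 0.0585
enhancement: 0.45 × 0.15 × (1−0.95) × (1−0.35) = 0.00219375
question: 0.15 × 0.55 × (1−0.15) × (1−0.3) = 0.0490875
P(defect | x) = 0.0585 / 0.10978125 ≈ 0.533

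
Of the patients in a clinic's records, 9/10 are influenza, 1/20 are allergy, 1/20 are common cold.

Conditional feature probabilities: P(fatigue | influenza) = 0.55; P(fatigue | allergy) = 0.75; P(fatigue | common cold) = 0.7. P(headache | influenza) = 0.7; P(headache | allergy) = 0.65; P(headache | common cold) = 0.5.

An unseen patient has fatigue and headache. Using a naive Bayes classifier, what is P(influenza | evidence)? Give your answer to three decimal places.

0.892

influenza: 0.9 × 0.55 × 0.7 = 0.3465
allergy: 0.05 × 0.75 × 0.65 = 0.024375
common cold: 0.05 × 0.7 × 0.5 = 0.0175
P(influenza | x) = 0.3465 / 0.388375 ≈ 0.892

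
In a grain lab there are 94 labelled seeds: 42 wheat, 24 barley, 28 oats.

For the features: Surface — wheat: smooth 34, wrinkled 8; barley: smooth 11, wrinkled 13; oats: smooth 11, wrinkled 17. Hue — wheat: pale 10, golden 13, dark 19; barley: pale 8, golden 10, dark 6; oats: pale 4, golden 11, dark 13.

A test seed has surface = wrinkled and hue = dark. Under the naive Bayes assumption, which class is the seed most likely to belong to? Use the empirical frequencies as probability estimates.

wheat: (42/94) × (8/42) × (19/42) ≈ 0.0385005
barley: (24/94) × (13/24) × (6/24) ≈ 0.0345745
oats: (28/94) × (17/28) × (13/28) ≈ 0.0839666
Highest score → oats.

oats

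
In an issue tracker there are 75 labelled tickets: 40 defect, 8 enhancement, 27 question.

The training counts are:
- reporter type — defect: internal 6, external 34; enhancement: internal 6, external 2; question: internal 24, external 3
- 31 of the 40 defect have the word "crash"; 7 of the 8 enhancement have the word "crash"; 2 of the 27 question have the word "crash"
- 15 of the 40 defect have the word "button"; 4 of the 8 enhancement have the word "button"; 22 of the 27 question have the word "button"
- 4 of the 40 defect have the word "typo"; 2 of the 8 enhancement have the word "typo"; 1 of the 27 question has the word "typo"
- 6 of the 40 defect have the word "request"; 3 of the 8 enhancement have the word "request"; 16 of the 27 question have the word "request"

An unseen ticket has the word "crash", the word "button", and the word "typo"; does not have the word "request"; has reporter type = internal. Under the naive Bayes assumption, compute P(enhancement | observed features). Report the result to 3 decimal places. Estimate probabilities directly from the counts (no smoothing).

defect: (40/75) × (6/40) × (31/40) × (15/40) × (4/40) × (34/40) = 0.00197625
enhancement: (8/75) × (6/8) × (7/8) × (4/8) × (2/8) × (5/8) = 0.00546875
question: (27/75) × (24/27) × (2/27) × (22/27) × (1/27) × (11/27) ≈ 0.000291434
P(enhancement | x) = 0.00546875 / 0.007736434 ≈ 0.707

0.707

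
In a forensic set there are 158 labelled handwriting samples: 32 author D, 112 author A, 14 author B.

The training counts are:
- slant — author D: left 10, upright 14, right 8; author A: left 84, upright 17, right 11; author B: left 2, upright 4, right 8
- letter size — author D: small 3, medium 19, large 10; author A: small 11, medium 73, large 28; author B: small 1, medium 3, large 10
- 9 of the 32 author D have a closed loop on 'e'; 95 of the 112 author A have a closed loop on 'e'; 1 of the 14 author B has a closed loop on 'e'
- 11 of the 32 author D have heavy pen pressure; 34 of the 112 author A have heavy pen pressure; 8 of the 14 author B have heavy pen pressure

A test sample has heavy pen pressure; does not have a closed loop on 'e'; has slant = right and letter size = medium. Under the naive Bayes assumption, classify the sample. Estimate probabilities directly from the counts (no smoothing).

author D: (32/158) × (8/32) × (19/32) × (23/32) × (11/32) ≈ 0.00742775
author A: (112/158) × (11/112) × (73/112) × (17/112) × (34/112) ≈ 0.0020909
author B: (14/158) × (8/14) × (3/14) × (13/14) × (8/14) ≈ 0.00575709
Highest score → author D.

author D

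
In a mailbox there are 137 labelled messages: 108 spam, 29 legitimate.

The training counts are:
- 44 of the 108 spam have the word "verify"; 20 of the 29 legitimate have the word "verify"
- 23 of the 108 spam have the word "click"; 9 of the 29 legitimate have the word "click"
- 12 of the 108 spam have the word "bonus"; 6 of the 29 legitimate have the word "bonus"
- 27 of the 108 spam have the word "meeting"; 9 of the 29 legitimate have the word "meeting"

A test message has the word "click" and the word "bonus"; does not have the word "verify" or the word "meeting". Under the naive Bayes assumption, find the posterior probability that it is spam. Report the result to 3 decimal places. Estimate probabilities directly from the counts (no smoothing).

0.740

spam: (108/137) × (64/108) × (23/108) × (12/108) × (81/108) ≈ 0.00829053
legitimate: (29/137) × (9/29) × (9/29) × (6/29) × (20/29) ≈ 0.00290905
P(spam | x) = 0.00829053 / 0.01119958 ≈ 0.740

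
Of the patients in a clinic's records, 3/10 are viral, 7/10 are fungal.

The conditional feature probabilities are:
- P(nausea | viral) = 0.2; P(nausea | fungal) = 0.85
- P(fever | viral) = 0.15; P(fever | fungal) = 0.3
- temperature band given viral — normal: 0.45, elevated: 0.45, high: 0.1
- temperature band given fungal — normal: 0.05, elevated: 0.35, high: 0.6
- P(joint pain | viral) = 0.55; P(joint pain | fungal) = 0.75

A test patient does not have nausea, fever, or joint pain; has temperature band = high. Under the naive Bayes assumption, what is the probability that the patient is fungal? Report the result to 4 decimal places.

viral: 0.3 × (1−0.2) × (1−0.15) × 0.1 × (1−0.55) = 0.00918
fungal: 0.7 × (1−0.85) × (1−0.3) × 0.6 × (1−0.75) = 0.011025
P(fungal | x) = 0.011025 / 0.020205 ≈ 0.5457

0.5457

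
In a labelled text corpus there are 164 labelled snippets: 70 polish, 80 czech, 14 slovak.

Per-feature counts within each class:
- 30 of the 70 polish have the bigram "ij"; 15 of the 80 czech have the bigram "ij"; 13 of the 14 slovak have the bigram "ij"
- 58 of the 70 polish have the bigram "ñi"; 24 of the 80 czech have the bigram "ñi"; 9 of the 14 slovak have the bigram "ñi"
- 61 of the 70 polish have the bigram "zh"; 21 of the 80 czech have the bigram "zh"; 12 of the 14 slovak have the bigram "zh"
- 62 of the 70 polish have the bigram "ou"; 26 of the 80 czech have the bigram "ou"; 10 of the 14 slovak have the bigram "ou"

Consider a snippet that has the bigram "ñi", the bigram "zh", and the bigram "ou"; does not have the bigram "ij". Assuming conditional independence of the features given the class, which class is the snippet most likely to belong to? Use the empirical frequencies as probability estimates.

polish: (70/164) × (40/70) × (58/70) × (61/70) × (62/70) ≈ 0.155981
czech: (80/164) × (65/80) × (24/80) × (21/80) × (26/80) ≈ 0.0101439
slovak: (14/164) × (1/14) × (9/14) × (12/14) × (10/14) ≈ 0.00239991
Highest score → polish.

polish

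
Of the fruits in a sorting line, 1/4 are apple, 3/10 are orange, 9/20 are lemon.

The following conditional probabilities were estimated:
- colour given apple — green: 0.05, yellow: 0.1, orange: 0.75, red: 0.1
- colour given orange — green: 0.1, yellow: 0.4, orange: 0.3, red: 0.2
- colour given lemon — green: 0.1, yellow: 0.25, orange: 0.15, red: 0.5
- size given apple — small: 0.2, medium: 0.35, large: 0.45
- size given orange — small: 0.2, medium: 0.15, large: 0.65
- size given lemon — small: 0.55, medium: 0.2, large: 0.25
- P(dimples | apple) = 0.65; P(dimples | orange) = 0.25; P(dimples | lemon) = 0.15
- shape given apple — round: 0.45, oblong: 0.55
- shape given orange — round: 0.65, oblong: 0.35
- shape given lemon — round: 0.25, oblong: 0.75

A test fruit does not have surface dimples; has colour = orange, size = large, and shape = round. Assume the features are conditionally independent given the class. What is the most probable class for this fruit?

apple: 0.25 × 0.75 × 0.45 × (1−0.65) × 0.45 = 0.0132890625
orange: 0.3 × 0.3 × 0.65 × (1−0.25) × 0.65 = 0.02851875
lemon: 0.45 × 0.15 × 0.25 × (1−0.15) × 0.25 = 0.0035859375
Highest score → orange.

orange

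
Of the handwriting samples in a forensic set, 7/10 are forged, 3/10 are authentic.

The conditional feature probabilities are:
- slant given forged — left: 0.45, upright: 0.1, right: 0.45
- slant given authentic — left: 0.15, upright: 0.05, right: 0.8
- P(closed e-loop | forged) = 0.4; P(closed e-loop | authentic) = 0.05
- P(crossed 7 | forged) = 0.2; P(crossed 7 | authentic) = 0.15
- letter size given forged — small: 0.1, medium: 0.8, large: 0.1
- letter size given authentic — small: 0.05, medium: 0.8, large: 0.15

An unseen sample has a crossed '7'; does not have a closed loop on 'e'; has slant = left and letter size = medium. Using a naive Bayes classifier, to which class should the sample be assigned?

forged: 0.7 × 0.45 × (1−0.4) × 0.2 × 0.8 = 0.03024
authentic: 0.3 × 0.15 × (1−0.05) × 0.15 × 0.8 = 0.00513
Highest score → forged.

forged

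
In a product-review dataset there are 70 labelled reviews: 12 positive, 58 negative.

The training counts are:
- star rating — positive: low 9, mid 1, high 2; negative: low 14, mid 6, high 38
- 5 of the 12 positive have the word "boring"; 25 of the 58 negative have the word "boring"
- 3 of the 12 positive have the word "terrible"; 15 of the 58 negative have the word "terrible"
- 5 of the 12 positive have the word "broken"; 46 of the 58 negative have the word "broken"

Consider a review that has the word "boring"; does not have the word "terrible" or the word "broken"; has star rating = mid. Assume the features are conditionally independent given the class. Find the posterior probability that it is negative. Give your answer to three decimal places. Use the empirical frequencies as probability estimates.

0.685

positive: (12/70) × (1/12) × (5/12) × (9/12) × (7/12) ≈ 0.00260417
negative: (58/70) × (6/58) × (25/58) × (43/58) × (12/58) ≈ 0.00566707
P(negative | x) = 0.00566707 / 0.00827124 ≈ 0.685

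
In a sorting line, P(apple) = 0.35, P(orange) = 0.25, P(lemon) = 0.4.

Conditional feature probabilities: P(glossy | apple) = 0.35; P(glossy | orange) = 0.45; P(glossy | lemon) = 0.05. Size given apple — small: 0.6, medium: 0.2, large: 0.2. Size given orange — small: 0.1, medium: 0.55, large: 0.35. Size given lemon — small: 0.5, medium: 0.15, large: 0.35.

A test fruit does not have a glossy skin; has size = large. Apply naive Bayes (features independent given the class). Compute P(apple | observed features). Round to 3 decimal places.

0.201

apple: 0.35 × (1−0.35) × 0.2 = 0.0455
orange: 0.25 × (1−0.45) × 0.35 = 0.048125
lemon: 0.4 × (1−0.05) × 0.35 = 0.133
P(apple | x) = 0.0455 / 0.226625 ≈ 0.201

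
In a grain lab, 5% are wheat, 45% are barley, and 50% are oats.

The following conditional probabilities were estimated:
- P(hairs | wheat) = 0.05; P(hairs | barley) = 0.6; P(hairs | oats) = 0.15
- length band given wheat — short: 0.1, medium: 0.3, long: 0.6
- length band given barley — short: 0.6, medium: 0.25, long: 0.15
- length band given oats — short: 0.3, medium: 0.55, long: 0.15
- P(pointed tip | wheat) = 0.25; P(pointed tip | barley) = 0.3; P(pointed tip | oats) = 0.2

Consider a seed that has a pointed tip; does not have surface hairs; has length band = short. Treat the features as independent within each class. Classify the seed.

barley

wheat: 0.05 × (1−0.05) × 0.1 × 0.25 = 0.0011875
barley: 0.45 × (1−0.6) × 0.6 × 0.3 = 0.0324
oats: 0.5 × (1−0.15) × 0.3 × 0.2 = 0.0255
Highest score → barley.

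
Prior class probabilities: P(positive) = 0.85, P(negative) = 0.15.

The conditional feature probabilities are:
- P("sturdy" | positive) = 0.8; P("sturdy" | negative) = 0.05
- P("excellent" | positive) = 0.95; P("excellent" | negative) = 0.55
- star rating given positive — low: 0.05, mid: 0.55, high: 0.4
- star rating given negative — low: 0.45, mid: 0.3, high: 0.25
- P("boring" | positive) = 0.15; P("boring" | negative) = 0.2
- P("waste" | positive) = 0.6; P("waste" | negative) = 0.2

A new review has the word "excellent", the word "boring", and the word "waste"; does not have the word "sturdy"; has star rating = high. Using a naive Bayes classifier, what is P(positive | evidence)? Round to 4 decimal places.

0.8812

positive: 0.85 × (1−0.8) × 0.95 × 0.4 × 0.15 × 0.6 = 0.005814
negative: 0.15 × (1−0.05) × 0.55 × 0.25 × 0.2 × 0.2 = 0.00078375
P(positive | x) = 0.005814 / 0.00659775 ≈ 0.8812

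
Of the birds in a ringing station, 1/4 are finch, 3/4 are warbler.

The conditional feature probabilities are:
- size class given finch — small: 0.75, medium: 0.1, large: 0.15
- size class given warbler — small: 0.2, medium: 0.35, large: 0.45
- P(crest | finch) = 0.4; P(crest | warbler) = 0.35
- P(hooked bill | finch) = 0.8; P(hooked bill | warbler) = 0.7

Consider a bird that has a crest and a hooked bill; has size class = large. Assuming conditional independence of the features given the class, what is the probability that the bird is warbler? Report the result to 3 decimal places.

finch: 0.25 × 0.15 × 0.4 × 0.8 = 0.012
warbler: 0.75 × 0.45 × 0.35 × 0.7 = 0.0826875
P(warbler | x) = 0.0826875 / 0.0946875 ≈ 0.873

0.873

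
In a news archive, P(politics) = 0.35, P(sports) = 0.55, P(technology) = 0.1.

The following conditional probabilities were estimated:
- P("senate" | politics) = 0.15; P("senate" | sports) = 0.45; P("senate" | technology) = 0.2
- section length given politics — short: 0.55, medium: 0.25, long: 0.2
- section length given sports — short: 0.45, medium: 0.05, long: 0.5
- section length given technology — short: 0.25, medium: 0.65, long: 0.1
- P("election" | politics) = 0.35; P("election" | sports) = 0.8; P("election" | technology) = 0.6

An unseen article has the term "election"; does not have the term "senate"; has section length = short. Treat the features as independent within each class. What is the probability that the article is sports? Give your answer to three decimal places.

politics: 0.35 × (1−0.15) × 0.55 × 0.35 = 0.05726875
sports: 0.55 × (1−0.45) × 0.45 × 0.8 = 0.1089
technology: 0.1 × (1−0.2) × 0.25 × 0.6 = 0.012
P(sports | x) = 0.1089 / 0.17816875 ≈ 0.611

0.611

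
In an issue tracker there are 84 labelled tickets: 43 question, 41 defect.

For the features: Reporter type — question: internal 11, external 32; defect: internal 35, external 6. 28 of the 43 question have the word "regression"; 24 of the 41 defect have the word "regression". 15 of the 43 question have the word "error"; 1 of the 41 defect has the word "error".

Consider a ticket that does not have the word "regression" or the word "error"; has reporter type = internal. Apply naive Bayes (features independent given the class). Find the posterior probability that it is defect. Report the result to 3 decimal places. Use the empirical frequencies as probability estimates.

0.850

question: (43/84) × (11/43) × (15/43) × (28/43) ≈ 0.0297458
defect: (41/84) × (35/41) × (17/41) × (40/41) ≈ 0.16855
P(defect | x) = 0.16855 / 0.1982958 ≈ 0.850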